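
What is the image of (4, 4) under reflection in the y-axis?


Transformation: reflection
Original point: (4, 4)
Rule for reflection over the y-axis: (x, y) -> (-x, y)
Apply: (4, 4) -> (-4, 4)
(-4, 4)


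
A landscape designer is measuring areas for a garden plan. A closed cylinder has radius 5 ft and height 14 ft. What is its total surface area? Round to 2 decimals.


Shape: closed cylinder
Radius r = 5 ft, Height h = 14 ft
Formula: SA = 2*pi*r^2 + 2*pi*r*h = 2*pi*r*(r + h)
r + h = 19
2 * r * (r + h) = 2 * 5 * 19 = 190
SA = 190 * pi
SA = 596.9
596.9 ft^2


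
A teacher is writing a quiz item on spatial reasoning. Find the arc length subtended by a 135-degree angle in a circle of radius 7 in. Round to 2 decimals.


Shape: circular arc
Radius r = 7 in, Angle = 135 degrees
Formula: L = (angle/360) * 2 * pi * r
2 * pi * r = 14 * pi
L = (135/360) * 14 * pi
L = 5.25 * pi
L = 16.49
16.49 in


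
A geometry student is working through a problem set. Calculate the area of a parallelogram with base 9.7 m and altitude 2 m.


Shape: parallelogram
Base b = 9.7 m, Height h = 2 m
Formula: A = b * h
A = 9.7 * 2
A = 19.4
19.4 m^2


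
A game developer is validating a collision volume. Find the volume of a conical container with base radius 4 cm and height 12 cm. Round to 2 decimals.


Shape: cone
Radius r = 4 cm, Height h = 12 cm
Formula: V = (1/3) * pi * r^2 * h
r^2 = 16
pi * r^2 * h = pi * 16 * 12 = 192 * pi
V = 192 * pi / 3
V = 201.06
201.06 cm^3


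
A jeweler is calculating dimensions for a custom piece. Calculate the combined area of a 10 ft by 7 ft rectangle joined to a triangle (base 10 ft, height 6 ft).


Composite shape: rectangle + triangle
Rectangle area = 10 * 7 = 70
Triangle area = 0.5 * 10 * 6 = 30
Total = 70 + 30
Total = 100
100 ft^2


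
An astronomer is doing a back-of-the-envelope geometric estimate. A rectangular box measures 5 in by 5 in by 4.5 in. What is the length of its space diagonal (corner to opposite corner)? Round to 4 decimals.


Shape: rectangular box (space diagonal)
l = 5 in, w = 5 in, h = 4.5 in
Visualize: the diagonal of the base, then a right triangle with that diagonal and the height.
Formula: d = sqrt(l^2 + w^2 + h^2)
l^2 + w^2 + h^2 = 25 + 25 + 20.25 = 70.25
d = sqrt(70.25)
d = 8.3815
8.3815 in


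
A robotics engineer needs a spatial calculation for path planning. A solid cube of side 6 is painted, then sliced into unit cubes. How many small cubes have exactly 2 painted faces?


Large cube: 6 x 6 x 6, cut into unit cubes.
n = 6, so n - 2 = 4
Cubes with 2 painted faces lie along the edges, excluding corners.
A cube has 12 edges; each contributes (n - 2) = 4 such cubes.
Count = 12 * 4 = 48
48 unit cubes


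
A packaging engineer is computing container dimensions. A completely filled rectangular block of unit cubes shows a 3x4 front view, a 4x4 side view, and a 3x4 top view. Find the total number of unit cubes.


Orthographic views of a solid rectangular block:
Front view 3 x 4 -> length = 3, height = 4
Side view 4 x 4 -> width = 4, height = 4 (consistent)
Top view 3 x 4 -> confirms length = 3, width = 4
The block is 3 x 4 x 4.
Total unit cubes = 3 * 4 * 4 = 48
48 unit cubes


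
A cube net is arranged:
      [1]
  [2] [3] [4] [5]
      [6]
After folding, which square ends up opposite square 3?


Net: cross layout. Take square 3 as the base (bottom).
Fold the four squares in the horizontal row up around 3: 2 -> left, 4 -> right, 5 wraps to the top.
Fold 1 and 6 up from 3: 1 -> back, 6 -> front.
Opposite pairs are therefore: (1, 6), (2, 4), (3, 5).
Face 3 is opposite face 5.
face 5


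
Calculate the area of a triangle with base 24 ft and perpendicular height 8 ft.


Shape: triangle
Base b = 24 ft, Height h = 8 ft
Formula: A = (1/2) * b * h
A = 0.5 * 24 * 8
A = 0.5 * 192
A = 96
96 ft^2


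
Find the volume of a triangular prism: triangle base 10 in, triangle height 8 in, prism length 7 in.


Shape: triangular prism
Triangle base = 10 in, triangle height = 8 in, prism length L = 7 in
Formula: V = (1/2 * b * h_tri) * L
Cross-section area = 0.5 * 10 * 8 = 40
V = 40 * 7
V = 280
280 in^3


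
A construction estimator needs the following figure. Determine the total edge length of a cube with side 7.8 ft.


Shape: cube
Side s = 7.8 ft
A cube has 12 edges, all equal.
Formula: total edge length = 12 * s
Total = 12 * 7.8
Total = 93.6
93.6 ft


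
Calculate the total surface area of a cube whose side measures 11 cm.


Shape: cube
Side s = 11 cm
A cube has 6 square faces.
Formula: SA = 6 * s^2
s^2 = 121
SA = 6 * 121
SA = 726
726 cm^2


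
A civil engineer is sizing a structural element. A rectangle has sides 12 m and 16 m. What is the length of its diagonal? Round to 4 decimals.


Shape: rectangle (diagonal via Pythagoras)
Sides: 12 m and 16 m
Formula: d = sqrt(l^2 + w^2)
l^2 = 144, w^2 = 256
l^2 + w^2 = 400
d = sqrt(400)
d = 20.0
20 m


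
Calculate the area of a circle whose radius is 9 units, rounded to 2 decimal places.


Shape: circle
Radius r = 9 units
Formula: A = pi * r^2
r^2 = 9^2 = 81
A = pi * 81
A = 254.47
254.47 units^2


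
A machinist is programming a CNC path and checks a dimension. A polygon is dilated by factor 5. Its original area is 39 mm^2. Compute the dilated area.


Linear scale factor k = 5
Original area = 39 mm^2
Rule: under a linear scaling by k, areas scale by k^2.
k^2 = 5^2 = 25
New area = 39 * 25
New area = 975
975 mm^2


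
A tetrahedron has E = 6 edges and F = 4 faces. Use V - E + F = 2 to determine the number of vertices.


Polyhedron: tetrahedron
Euler's formula for convex polyhedra: V - E + F = 2
Given: E = 6 edges and F = 4 faces
Solve for V:
V = 2 + E - F = 2 + 6 - 4 = 4
4 vertices


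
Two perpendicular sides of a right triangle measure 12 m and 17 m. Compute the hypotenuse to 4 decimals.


Shape: right triangle
Legs a = 12 m, b = 17 m
Formula: c = sqrt(a^2 + b^2)
a^2 = 144, b^2 = 289
a^2 + b^2 = 433
c = sqrt(433)
c = 20.8087
20.8087 m


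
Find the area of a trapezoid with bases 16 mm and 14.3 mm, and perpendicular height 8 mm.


Shape: trapezoid
Parallel sides a = 16 mm, b = 14.3 mm; Height h = 8 mm
Formula: A = (a + b) * h / 2
a + b = 16 + 14.3 = 30.3
A = 30.3 * 8 / 2
A = 242.4 / 2
A = 121.2
121.2 mm^2


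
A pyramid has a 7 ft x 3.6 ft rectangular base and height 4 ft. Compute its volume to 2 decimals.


Shape: rectangular pyramid
Base: 7 ft x 3.6 ft, Height h = 4 ft
Formula: V = (1/3) * base_area * h
base_area = 7 * 3.6 = 25.2
base_area * h = 25.2 * 4 = 100.8
V = 100.8 / 3
V = 33.6
33.6 ft^3


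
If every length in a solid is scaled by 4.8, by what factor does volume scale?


Linear scale factor k = 4.8
Rule: under a linear scaling by k, volumes scale by k^3.
k^3 = 4.8 * 4.8 * 4.8
k^3 = 23.04 * 4.8
k^3 = 110.592
Volume scales by a factor of 110.592.
110.592 (dimensionless)


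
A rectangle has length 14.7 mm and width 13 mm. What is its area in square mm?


Shape: rectangle
Length l = 14.7 mm, Width w = 13 mm
Formula: A = l * w
A = 14.7 * 13
A = 191.1
191.1 mm^2


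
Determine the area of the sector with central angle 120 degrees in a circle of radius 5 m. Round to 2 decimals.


Shape: circular sector
Radius r = 5 m, Angle = 120 degrees
Formula: A = (angle/360) * pi * r^2
r^2 = 25
Fraction of circle = 120/360
A = (120/360) * pi * 25
A = 8.333333 * pi
A = 26.18
26.18 m^2


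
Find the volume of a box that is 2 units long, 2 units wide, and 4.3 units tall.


Shape: rectangular prism
l = 2 units, w = 2 units, h = 4.3 units
Formula: V = l * w * h
V = 2 * 2 * 4.3
V = 4 * 4.3
V = 17.2
17.2 units^3


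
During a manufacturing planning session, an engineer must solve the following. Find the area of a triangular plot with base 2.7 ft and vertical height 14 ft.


Shape: triangle
Base b = 2.7 ft, Height h = 14 ft
Formula: A = (1/2) * b * h
A = 0.5 * 2.7 * 14
A = 0.5 * 37.8
A = 18.9
18.9 ft^2


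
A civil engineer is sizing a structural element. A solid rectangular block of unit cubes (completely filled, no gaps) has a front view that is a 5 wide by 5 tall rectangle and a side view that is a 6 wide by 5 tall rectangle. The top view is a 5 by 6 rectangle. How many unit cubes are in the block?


Orthographic views of a solid rectangular block:
Front view 5 x 5 -> length = 5, height = 5
Side view 6 x 5 -> width = 6, height = 5 (consistent)
Top view 5 x 6 -> confirms length = 5, width = 6
The block is 5 x 6 x 5.
Total unit cubes = 5 * 6 * 5 = 150
150 unit cubes


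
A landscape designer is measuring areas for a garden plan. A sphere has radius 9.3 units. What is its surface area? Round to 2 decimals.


Shape: sphere
Radius r = 9.3 units
Formula: SA = 4 * pi * r^2
r^2 = 86.49
SA = 4 * pi * 86.49
SA = 345.96 * pi
SA = 1086.87
1086.87 units^2


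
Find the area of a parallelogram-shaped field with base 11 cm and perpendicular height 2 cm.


Shape: parallelogram
Base b = 11 cm, Height h = 2 cm
Formula: A = b * h
A = 11 * 2
A = 22
22 cm^2


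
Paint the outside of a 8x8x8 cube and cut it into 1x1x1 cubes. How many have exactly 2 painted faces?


Large cube: 8 x 8 x 8, cut into unit cubes.
n = 8, so n - 2 = 6
Cubes with 2 painted faces lie along the edges, excluding corners.
A cube has 12 edges; each contributes (n - 2) = 6 such cubes.
Count = 12 * 6 = 72
72 unit cubes


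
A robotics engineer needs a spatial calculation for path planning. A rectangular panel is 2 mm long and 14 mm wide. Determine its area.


Shape: rectangle
Length l = 2 mm, Width w = 14 mm
Formula: A = l * w
A = 2 * 14
A = 28
28 mm^2


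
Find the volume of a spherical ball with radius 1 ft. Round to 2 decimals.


Shape: sphere
Radius r = 1 ft
Formula: V = (4/3) * pi * r^3
r^3 = 1
(4/3) * 1 = 1.333333
V = 1.333333 * pi
V = 4.19
4.19 ft^3


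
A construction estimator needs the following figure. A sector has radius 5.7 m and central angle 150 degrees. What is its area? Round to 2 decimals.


Shape: circular sector
Radius r = 5.7 m, Angle = 150 degrees
Formula: A = (angle/360) * pi * r^2
r^2 = 32.49
Fraction of circle = 150/360
A = (150/360) * pi * 32.49
A = 13.5375 * pi
A = 42.53
42.53 m^2


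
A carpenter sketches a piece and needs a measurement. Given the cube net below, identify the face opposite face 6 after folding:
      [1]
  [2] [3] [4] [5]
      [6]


Net: cross layout. Take square 3 as the base (bottom).
Fold the four squares in the horizontal row up around 3: 2 -> left, 4 -> right, 5 wraps to the top.
Fold 1 and 6 up from 3: 1 -> back, 6 -> front.
Opposite pairs are therefore: (1, 6), (2, 4), (3, 5).
Face 6 is opposite face 1.
face 1


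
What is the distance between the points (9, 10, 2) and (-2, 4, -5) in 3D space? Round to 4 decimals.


3D distance between two points
P1 = (9, 10, 2), P2 = (-2, 4, -5)
Formula: d = sqrt((x2-x1)^2 + (y2-y1)^2 + (z2-z1)^2)
dx = -2 - 9 = -11
dy = 4 - 10 = -6
dz = -5 - 2 = -7
dx^2 + dy^2 + dz^2 = 121 + 36 + 49 = 206
d = sqrt(206)
d = 14.3527
14.3527 units


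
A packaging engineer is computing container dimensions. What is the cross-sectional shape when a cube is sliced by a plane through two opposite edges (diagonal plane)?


Solid: cube
Cutting plane: through two opposite edges (diagonal plane)
Visualize the intersection of the plane with the solid's surface.
The boundary of the cut region is a rectangle.
rectangle


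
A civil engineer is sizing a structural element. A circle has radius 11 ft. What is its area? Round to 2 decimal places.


Shape: circle
Radius r = 11 ft
Formula: A = pi * r^2
r^2 = 11^2 = 121
A = pi * 121
A = 380.13
380.13 ft^2


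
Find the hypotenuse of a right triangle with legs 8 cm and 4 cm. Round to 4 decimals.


Shape: right triangle
Legs a = 8 cm, b = 4 cm
Formula: c = sqrt(a^2 + b^2)
a^2 = 64, b^2 = 16
a^2 + b^2 = 80
c = sqrt(80)
c = 8.9443
8.9443 cm


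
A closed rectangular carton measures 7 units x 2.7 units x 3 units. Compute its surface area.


Shape: rectangular prism
l = 7 units, w = 2.7 units, h = 3 units
Formula: SA = 2(lw + lh + wh)
lw = 18.9, lh = 21, wh = 8.1
lw + lh + wh = 48
SA = 2 * 48
SA = 96
96 units^2


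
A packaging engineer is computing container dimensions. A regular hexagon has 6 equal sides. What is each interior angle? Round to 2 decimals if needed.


Shape: regular hexagon (6 sides)
Formula: interior angle = (n - 2) * 180 / n
(n - 2) = 4
(n - 2) * 180 = 720
angle = 720 / 6
angle = 120
120 degrees


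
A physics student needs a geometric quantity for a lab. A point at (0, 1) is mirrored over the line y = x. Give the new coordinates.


Transformation: reflection
Original point: (0, 1)
Rule for reflection over y = x: (x, y) -> (y, x)
Apply: (0, 1) -> (1, 0)
(1, 0)


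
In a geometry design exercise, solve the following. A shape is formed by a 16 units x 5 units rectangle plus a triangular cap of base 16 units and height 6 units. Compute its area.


Composite shape: rectangle + triangle
Rectangle area = 16 * 5 = 80
Triangle area = 0.5 * 16 * 6 = 48
Total = 80 + 48
Total = 128
128 units^2


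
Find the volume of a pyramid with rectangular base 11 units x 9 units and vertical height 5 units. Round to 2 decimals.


Shape: rectangular pyramid
Base: 11 units x 9 units, Height h = 5 units
Formula: V = (1/3) * base_area * h
base_area = 11 * 9 = 99
base_area * h = 99 * 5 = 495
V = 495 / 3
V = 165
165 units^3


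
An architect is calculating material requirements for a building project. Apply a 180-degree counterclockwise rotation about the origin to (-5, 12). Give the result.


Transformation: rotation about the origin
Original point: (-5, 12)
Rule for 180 deg: (x, y) -> (-x, -y)
Apply: (-5, 12) -> (5, -12)
(5, -12)


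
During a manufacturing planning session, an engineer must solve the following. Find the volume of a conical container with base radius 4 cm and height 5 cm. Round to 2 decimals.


Shape: cone
Radius r = 4 cm, Height h = 5 cm
Formula: V = (1/3) * pi * r^2 * h
r^2 = 16
pi * r^2 * h = pi * 16 * 5 = 80 * pi
V = 80 * pi / 3
V = 83.78
83.78 cm^3


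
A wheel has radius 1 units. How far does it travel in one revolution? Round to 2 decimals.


Shape: circle
Radius r = 1 units
Formula: C = 2 * pi * r
C = 2 * pi * 1
C = 2 * pi
C = 6.28
6.28 units


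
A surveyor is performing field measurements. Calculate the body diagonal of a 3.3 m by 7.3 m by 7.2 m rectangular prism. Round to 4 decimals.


Shape: rectangular box (space diagonal)
l = 3.3 m, w = 7.3 m, h = 7.2 m
Visualize: the diagonal of the base, then a right triangle with that diagonal and the height.
Formula: d = sqrt(l^2 + w^2 + h^2)
l^2 + w^2 + h^2 = 10.89 + 53.29 + 51.84 = 116.02
d = sqrt(116.02)
d = 10.7713
10.7713 m


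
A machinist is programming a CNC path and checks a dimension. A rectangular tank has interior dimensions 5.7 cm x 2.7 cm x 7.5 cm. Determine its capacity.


Shape: rectangular prism
l = 5.7 cm, w = 2.7 cm, h = 7.5 cm
Formula: V = l * w * h
V = 5.7 * 2.7 * 7.5
V = 15.39 * 7.5
V = 115.425
115.425 cm^3


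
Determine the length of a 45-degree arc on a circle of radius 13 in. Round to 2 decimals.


Shape: circular arc
Radius r = 13 in, Angle = 45 degrees
Formula: L = (angle/360) * 2 * pi * r
2 * pi * r = 26 * pi
L = (45/360) * 26 * pi
L = 3.25 * pi
L = 10.21
10.21 in


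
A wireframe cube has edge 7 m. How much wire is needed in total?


Shape: cube
Side s = 7 m
A cube has 12 edges, all equal.
Formula: total edge length = 12 * s
Total = 12 * 7
Total = 84
84 m


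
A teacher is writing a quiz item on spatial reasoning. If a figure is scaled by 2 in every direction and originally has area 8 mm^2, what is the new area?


Linear scale factor k = 2
Original area = 8 mm^2
Rule: under a linear scaling by k, areas scale by k^2.
k^2 = 2^2 = 4
New area = 8 * 4
New area = 32
32 mm^2


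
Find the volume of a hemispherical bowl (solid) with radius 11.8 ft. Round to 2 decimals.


Shape: hemisphere (half of a sphere)
Radius r = 11.8 ft
Formula: V = (1/2) * (4/3) * pi * r^3 = (2/3) * pi * r^3
r^3 = 1643.032
(2/3) * 1643.032 = 1095.354667
V = 1095.354667 * pi
V = 3441.16
3441.16 ft^3


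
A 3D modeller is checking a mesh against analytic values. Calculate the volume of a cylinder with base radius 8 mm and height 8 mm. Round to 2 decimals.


Shape: cylinder
Radius r = 8 mm, Height h = 8 mm
Formula: V = pi * r^2 * h
r^2 = 64
V = pi * 64 * 8
V = 512 * pi
V = 1608.5
1608.5 mm^3


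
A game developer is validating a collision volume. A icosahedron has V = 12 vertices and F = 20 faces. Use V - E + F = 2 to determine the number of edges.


Polyhedron: icosahedron
Euler's formula for convex polyhedra: V - E + F = 2
Given: V = 12 vertices and F = 20 faces
Solve for E:
E = V + F - 2 = 12 + 20 - 2 = 30
30 edges


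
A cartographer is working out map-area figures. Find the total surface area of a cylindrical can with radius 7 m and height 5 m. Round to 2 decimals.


Shape: closed cylinder
Radius r = 7 m, Height h = 5 m
Formula: SA = 2*pi*r^2 + 2*pi*r*h = 2*pi*r*(r + h)
r + h = 12
2 * r * (r + h) = 2 * 7 * 12 = 168
SA = 168 * pi
SA = 527.79
527.79 m^2


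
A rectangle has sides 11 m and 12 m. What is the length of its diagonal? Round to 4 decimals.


Shape: rectangle (diagonal via Pythagoras)
Sides: 11 m and 12 m
Formula: d = sqrt(l^2 + w^2)
l^2 = 121, w^2 = 144
l^2 + w^2 = 265
d = sqrt(265)
d = 16.2788
16.2788 m


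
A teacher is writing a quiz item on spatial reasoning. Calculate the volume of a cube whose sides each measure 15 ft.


Shape: cube
Side s = 15 ft
Formula: V = s^3
V = 15 * 15 * 15
V = 225 * 15
V = 3375
3375 ft^3


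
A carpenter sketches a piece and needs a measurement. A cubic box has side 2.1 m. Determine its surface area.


Shape: cube
Side s = 2.1 m
A cube has 6 square faces.
Formula: SA = 6 * s^2
s^2 = 4.41
SA = 6 * 4.41
SA = 26.46
26.46 m^2


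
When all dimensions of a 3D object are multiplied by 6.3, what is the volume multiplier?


Linear scale factor k = 6.3
Rule: under a linear scaling by k, volumes scale by k^3.
k^3 = 6.3 * 6.3 * 6.3
k^3 = 39.69 * 6.3
k^3 = 250.047
Volume scales by a factor of 250.047.
250.047 (dimensionless)


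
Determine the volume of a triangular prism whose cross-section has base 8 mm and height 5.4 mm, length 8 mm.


Shape: triangular prism
Triangle base = 8 mm, triangle height = 5.4 mm, prism length L = 8 mm
Formula: V = (1/2 * b * h_tri) * L
Cross-section area = 0.5 * 8 * 5.4 = 21.6
V = 21.6 * 8
V = 172.8
172.8 mm^3


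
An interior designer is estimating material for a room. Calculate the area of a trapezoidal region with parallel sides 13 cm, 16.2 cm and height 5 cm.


Shape: trapezoid
Parallel sides a = 13 cm, b = 16.2 cm; Height h = 5 cm
Formula: A = (a + b) * h / 2
a + b = 13 + 16.2 = 29.2
A = 29.2 * 5 / 2
A = 146 / 2
A = 73
73 cm^2


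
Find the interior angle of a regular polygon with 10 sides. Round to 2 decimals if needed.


Shape: regular decagon (10 sides)
Formula: interior angle = (n - 2) * 180 / n
(n - 2) = 8
(n - 2) * 180 = 1440
angle = 1440 / 10
angle = 144
144 degrees


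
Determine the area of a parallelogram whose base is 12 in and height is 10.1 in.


Shape: parallelogram
Base b = 12 in, Height h = 10.1 in
Formula: A = b * h
A = 12 * 10.1
A = 121.2
121.2 in^2


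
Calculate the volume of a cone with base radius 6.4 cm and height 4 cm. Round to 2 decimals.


Shape: cone
Radius r = 6.4 cm, Height h = 4 cm
Formula: V = (1/3) * pi * r^2 * h
r^2 = 40.96
pi * r^2 * h = pi * 40.96 * 4 = 163.84 * pi
V = 163.84 * pi / 3
V = 171.57
171.57 cm^3


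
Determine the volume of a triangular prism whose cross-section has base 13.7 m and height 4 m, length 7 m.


Shape: triangular prism
Triangle base = 13.7 m, triangle height = 4 m, prism length L = 7 m
Formula: V = (1/2 * b * h_tri) * L
Cross-section area = 0.5 * 13.7 * 4 = 27.4
V = 27.4 * 7
V = 191.8
191.8 m^3


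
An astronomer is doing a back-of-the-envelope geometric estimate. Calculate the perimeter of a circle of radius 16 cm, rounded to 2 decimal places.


Shape: circle
Radius r = 16 cm
Formula: C = 2 * pi * r
C = 2 * pi * 16
C = 32 * pi
C = 100.53
100.53 cm


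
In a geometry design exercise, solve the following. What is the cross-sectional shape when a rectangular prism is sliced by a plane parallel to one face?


Solid: rectangular prism
Cutting plane: parallel to one face
Visualize the intersection of the plane with the solid's surface.
The boundary of the cut region is a rectangle.
rectangle


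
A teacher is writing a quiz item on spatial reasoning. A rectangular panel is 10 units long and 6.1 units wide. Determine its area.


Shape: rectangle
Length l = 10 units, Width w = 6.1 units
Formula: A = l * w
A = 10 * 6.1
A = 61
61 units^2


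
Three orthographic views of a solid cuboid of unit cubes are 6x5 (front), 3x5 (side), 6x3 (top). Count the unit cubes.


Orthographic views of a solid rectangular block:
Front view 6 x 5 -> length = 6, height = 5
Side view 3 x 5 -> width = 3, height = 5 (consistent)
Top view 6 x 3 -> confirms length = 6, width = 3
The block is 6 x 3 x 5.
Total unit cubes = 6 * 3 * 5 = 90
90 unit cubes


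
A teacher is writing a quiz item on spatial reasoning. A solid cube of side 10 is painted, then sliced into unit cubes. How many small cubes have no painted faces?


Large cube: 10 x 10 x 10, cut into unit cubes.
n = 10, so n - 2 = 8
Unpainted cubes form the interior (n - 2)^3 block.
(n - 2)^3 = 8^3 = 512
512 unit cubes


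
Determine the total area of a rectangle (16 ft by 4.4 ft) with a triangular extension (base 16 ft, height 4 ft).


Composite shape: rectangle + triangle
Rectangle area = 16 * 4.4 = 70.4
Triangle area = 0.5 * 16 * 4 = 32
Total = 70.4 + 32
Total = 102.4
102.4 ft^2


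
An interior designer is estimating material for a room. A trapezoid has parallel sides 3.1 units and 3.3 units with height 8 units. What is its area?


Shape: trapezoid
Parallel sides a = 3.1 units, b = 3.3 units; Height h = 8 units
Formula: A = (a + b) * h / 2
a + b = 3.1 + 3.3 = 6.4
A = 6.4 * 8 / 2
A = 51.2 / 2
A = 25.6
25.6 units^2


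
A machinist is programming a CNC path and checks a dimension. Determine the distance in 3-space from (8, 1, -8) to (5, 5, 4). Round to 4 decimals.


3D distance between two points
P1 = (8, 1, -8), P2 = (5, 5, 4)
Formula: d = sqrt((x2-x1)^2 + (y2-y1)^2 + (z2-z1)^2)
dx = 5 - 8 = -3
dy = 5 - 1 = 4
dz = 4 - -8 = 12
dx^2 + dy^2 + dz^2 = 9 + 16 + 144 = 169
d = sqrt(169)
d = 13.0
13 units


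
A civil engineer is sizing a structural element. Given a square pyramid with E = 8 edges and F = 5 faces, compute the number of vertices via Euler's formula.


Polyhedron: square pyramid
Euler's formula for convex polyhedra: V - E + F = 2
Given: E = 8 edges and F = 5 faces
Solve for V:
V = 2 + E - F = 2 + 8 - 5 = 5
5 vertices


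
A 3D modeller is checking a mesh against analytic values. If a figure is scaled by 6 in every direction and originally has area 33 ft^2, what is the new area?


Linear scale factor k = 6
Original area = 33 ft^2
Rule: under a linear scaling by k, areas scale by k^2.
k^2 = 6^2 = 36
New area = 33 * 36
New area = 1188
1188 ft^2


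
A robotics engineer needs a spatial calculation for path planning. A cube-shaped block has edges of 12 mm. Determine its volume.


Shape: cube
Side s = 12 mm
Formula: V = s^3
V = 12 * 12 * 12
V = 144 * 12
V = 1728
1728 mm^3


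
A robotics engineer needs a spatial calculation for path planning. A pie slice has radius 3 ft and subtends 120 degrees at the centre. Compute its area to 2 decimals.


Shape: circular sector
Radius r = 3 ft, Angle = 120 degrees
Formula: A = (angle/360) * pi * r^2
r^2 = 9
Fraction of circle = 120/360
A = (120/360) * pi * 9
A = 3 * pi
A = 9.42
9.42 ft^2


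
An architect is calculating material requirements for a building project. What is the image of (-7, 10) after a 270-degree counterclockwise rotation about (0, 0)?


Transformation: rotation about the origin
Original point: (-7, 10)
Rule for 270 deg counterclockwise: (x, y) -> (y, -x)
Apply: (-7, 10) -> (10, 7)
(10, 7)


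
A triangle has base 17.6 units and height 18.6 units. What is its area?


Shape: triangle
Base b = 17.6 units, Height h = 18.6 units
Formula: A = (1/2) * b * h
A = 0.5 * 17.6 * 18.6
A = 0.5 * 327.36
A = 163.68
163.68 units^2


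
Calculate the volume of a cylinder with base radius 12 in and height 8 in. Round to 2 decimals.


Shape: cylinder
Radius r = 12 in, Height h = 8 in
Formula: V = pi * r^2 * h
r^2 = 144
V = pi * 144 * 8
V = 1152 * pi
V = 3619.11
3619.11 in^3


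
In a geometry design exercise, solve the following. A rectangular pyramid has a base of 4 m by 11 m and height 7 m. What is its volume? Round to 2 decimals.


Shape: rectangular pyramid
Base: 4 m x 11 m, Height h = 7 m
Formula: V = (1/3) * base_area * h
base_area = 4 * 11 = 44
base_area * h = 44 * 7 = 308
V = 308 / 3
V = 102.67
102.67 m^3


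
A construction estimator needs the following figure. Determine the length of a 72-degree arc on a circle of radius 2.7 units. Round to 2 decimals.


Shape: circular arc
Radius r = 2.7 units, Angle = 72 degrees
Formula: L = (angle/360) * 2 * pi * r
2 * pi * r = 5.4 * pi
L = (72/360) * 5.4 * pi
L = 1.08 * pi
L = 3.39
3.39 units


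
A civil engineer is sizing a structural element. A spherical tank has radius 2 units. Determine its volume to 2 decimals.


Shape: sphere
Radius r = 2 units
Formula: V = (4/3) * pi * r^3
r^3 = 8
(4/3) * 8 = 10.666667
V = 10.666667 * pi
V = 33.51
33.51 units^3


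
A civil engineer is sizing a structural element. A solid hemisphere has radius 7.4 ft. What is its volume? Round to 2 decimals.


Shape: hemisphere (half of a sphere)
Radius r = 7.4 ft
Formula: V = (1/2) * (4/3) * pi * r^3 = (2/3) * pi * r^3
r^3 = 405.224
(2/3) * 405.224 = 270.149333
V = 270.149333 * pi
V = 848.7
848.7 ft^3


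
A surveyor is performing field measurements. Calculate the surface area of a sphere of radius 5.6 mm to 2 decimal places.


Shape: sphere
Radius r = 5.6 mm
Formula: SA = 4 * pi * r^2
r^2 = 31.36
SA = 4 * pi * 31.36
SA = 125.44 * pi
SA = 394.08
394.08 mm^2


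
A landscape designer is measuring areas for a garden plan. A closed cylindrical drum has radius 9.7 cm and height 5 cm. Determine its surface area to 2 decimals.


Shape: closed cylinder
Radius r = 9.7 cm, Height h = 5 cm
Formula: SA = 2*pi*r^2 + 2*pi*r*h = 2*pi*r*(r + h)
r + h = 14.7
2 * r * (r + h) = 2 * 9.7 * 14.7 = 285.18
SA = 285.18 * pi
SA = 895.92
895.92 cm^2


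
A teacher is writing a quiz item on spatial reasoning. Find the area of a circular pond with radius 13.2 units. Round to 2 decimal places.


Shape: circle
Radius r = 13.2 units
Formula: A = pi * r^2
r^2 = 13.2^2 = 174.24
A = pi * 174.24
A = 547.39
547.39 units^2


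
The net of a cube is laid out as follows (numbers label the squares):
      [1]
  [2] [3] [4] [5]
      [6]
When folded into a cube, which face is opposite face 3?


Net: cross layout. Take square 3 as the base (bottom).
Fold the four squares in the horizontal row up around 3: 2 -> left, 4 -> right, 5 wraps to the top.
Fold 1 and 6 up from 3: 1 -> back, 6 -> front.
Opposite pairs are therefore: (1, 6), (2, 4), (3, 5).
Face 3 is opposite face 5.
face 5


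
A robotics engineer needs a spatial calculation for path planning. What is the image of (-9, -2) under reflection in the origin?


Transformation: reflection
Original point: (-9, -2)
Rule for reflection through the origin: (x, y) -> (-x, -y)
Apply: (-9, -2) -> (9, 2)
(9, 2)


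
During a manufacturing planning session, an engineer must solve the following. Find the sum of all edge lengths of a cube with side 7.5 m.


Shape: cube
Side s = 7.5 m
A cube has 12 edges, all equal.
Formula: total edge length = 12 * s
Total = 12 * 7.5
Total = 90
90 m


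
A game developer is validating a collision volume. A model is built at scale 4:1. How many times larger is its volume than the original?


Linear scale factor k = 4
Rule: under a linear scaling by k, volumes scale by k^3.
k^3 = 4 * 4 * 4
k^3 = 16 * 4
k^3 = 64
Volume scales by a factor of 64.
64 (dimensionless)


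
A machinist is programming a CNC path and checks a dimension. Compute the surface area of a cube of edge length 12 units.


Shape: cube
Side s = 12 units
A cube has 6 square faces.
Formula: SA = 6 * s^2
s^2 = 144
SA = 6 * 144
SA = 864
864 units^2


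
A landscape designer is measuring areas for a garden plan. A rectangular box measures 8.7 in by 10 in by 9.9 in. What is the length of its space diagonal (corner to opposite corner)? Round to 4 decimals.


Shape: rectangular box (space diagonal)
l = 8.7 in, w = 10 in, h = 9.9 in
Visualize: the diagonal of the base, then a right triangle with that diagonal and the height.
Formula: d = sqrt(l^2 + w^2 + h^2)
l^2 + w^2 + h^2 = 75.69 + 100 + 98.01 = 273.7
d = sqrt(273.7)
d = 16.5439
16.5439 in


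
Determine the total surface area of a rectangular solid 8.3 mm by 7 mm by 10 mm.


Shape: rectangular prism
l = 8.3 mm, w = 7 mm, h = 10 mm
Formula: SA = 2(lw + lh + wh)
lw = 58.1, lh = 83, wh = 70
lw + lh + wh = 211.1
SA = 2 * 211.1
SA = 422.2
422.2 mm^2


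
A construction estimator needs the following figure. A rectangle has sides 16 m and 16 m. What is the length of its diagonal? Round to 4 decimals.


Shape: rectangle (diagonal via Pythagoras)
Sides: 16 m and 16 m
Formula: d = sqrt(l^2 + w^2)
l^2 = 256, w^2 = 256
l^2 + w^2 = 512
d = sqrt(512)
d = 22.6274
22.6274 m


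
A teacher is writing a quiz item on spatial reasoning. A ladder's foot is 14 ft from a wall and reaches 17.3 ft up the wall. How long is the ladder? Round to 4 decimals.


Shape: right triangle
Legs a = 14 ft, b = 17.3 ft
Formula: c = sqrt(a^2 + b^2)
a^2 = 196, b^2 = 299.29
a^2 + b^2 = 495.29
c = sqrt(495.29)
c = 22.2551
22.2551 ft


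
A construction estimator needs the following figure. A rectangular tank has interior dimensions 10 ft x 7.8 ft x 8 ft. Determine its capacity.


Shape: rectangular prism
l = 10 ft, w = 7.8 ft, h = 8 ft
Formula: V = l * w * h
V = 10 * 7.8 * 8
V = 78 * 8
V = 624
624 ft^3


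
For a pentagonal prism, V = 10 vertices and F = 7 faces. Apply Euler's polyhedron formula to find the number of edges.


Polyhedron: pentagonal prism
Euler's formula for convex polyhedra: V - E + F = 2
Given: V = 10 vertices and F = 7 faces
Solve for E:
E = V + F - 2 = 10 + 7 - 2 = 15
15 edges


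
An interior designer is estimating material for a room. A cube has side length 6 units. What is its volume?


Shape: cube
Side s = 6 units
Formula: V = s^3
V = 6 * 6 * 6
V = 36 * 6
V = 216
216 units^3


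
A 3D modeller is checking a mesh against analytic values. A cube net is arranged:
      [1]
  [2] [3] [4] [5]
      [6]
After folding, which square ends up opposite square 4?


Net: cross layout. Take square 3 as the base (bottom).
Fold the four squares in the horizontal row up around 3: 2 -> left, 4 -> right, 5 wraps to the top.
Fold 1 and 6 up from 3: 1 -> back, 6 -> front.
Opposite pairs are therefore: (1, 6), (2, 4), (3, 5).
Face 4 is opposite face 2.
face 2


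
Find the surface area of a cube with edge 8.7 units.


Shape: cube
Side s = 8.7 units
A cube has 6 square faces.
Formula: SA = 6 * s^2
s^2 = 75.69
SA = 6 * 75.69
SA = 454.14
454.14 units^2


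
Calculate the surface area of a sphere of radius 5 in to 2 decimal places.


Shape: sphere
Radius r = 5 in
Formula: SA = 4 * pi * r^2
r^2 = 25
SA = 4 * pi * 25
SA = 100 * pi
SA = 314.16
314.16 in^2


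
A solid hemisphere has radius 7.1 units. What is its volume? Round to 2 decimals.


Shape: hemisphere (half of a sphere)
Radius r = 7.1 units
Formula: V = (1/2) * (4/3) * pi * r^3 = (2/3) * pi * r^3
r^3 = 357.911
(2/3) * 357.911 = 238.607333
V = 238.607333 * pi
V = 749.61
749.61 units^3


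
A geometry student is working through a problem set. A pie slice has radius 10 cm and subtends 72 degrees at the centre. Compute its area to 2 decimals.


Shape: circular sector
Radius r = 10 cm, Angle = 72 degrees
Formula: A = (angle/360) * pi * r^2
r^2 = 100
Fraction of circle = 72/360
A = (72/360) * pi * 100
A = 20 * pi
A = 62.83
62.83 cm^2


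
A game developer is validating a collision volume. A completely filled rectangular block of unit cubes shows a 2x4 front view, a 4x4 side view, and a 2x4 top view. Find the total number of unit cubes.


Orthographic views of a solid rectangular block:
Front view 2 x 4 -> length = 2, height = 4
Side view 4 x 4 -> width = 4, height = 4 (consistent)
Top view 2 x 4 -> confirms length = 2, width = 4
The block is 2 x 4 x 4.
Total unit cubes = 2 * 4 * 4 = 32
32 unit cubes


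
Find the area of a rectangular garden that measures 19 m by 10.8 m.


Shape: rectangle
Length l = 19 m, Width w = 10.8 m
Formula: A = l * w
A = 19 * 10.8
A = 205.2
205.2 m^2


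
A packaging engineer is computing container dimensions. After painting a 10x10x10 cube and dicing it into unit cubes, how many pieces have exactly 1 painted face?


Large cube: 10 x 10 x 10, cut into unit cubes.
n = 10, so n - 2 = 8
Cubes with 1 painted face lie in the interior of each face.
A cube has 6 faces; each contributes (n - 2)^2 = 64 such cubes.
Count = 6 * 64 = 384
384 unit cubes


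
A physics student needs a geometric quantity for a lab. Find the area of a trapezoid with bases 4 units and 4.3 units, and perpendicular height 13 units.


Shape: trapezoid
Parallel sides a = 4 units, b = 4.3 units; Height h = 13 units
Formula: A = (a + b) * h / 2
a + b = 4 + 4.3 = 8.3
A = 8.3 * 13 / 2
A = 107.9 / 2
A = 53.95
53.95 units^2


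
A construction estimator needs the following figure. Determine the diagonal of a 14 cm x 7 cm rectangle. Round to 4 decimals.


Shape: rectangle (diagonal via Pythagoras)
Sides: 14 cm and 7 cm
Formula: d = sqrt(l^2 + w^2)
l^2 = 196, w^2 = 49
l^2 + w^2 = 245
d = sqrt(245)
d = 15.6525
15.6525 cm


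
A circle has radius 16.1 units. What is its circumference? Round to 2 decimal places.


Shape: circle
Radius r = 16.1 units
Formula: C = 2 * pi * r
C = 2 * pi * 16.1
C = 32.2 * pi
C = 101.16
101.16 units


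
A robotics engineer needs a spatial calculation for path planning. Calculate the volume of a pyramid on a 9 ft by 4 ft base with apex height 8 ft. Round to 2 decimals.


Shape: rectangular pyramid
Base: 9 ft x 4 ft, Height h = 8 ft
Formula: V = (1/3) * base_area * h
base_area = 9 * 4 = 36
base_area * h = 36 * 8 = 288
V = 288 / 3
V = 96
96 ft^3


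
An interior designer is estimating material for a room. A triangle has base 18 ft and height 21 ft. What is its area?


Shape: triangle
Base b = 18 ft, Height h = 21 ft
Formula: A = (1/2) * b * h
A = 0.5 * 18 * 21
A = 0.5 * 378
A = 189
189 ft^2


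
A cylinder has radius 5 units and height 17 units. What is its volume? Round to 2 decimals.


Shape: cylinder
Radius r = 5 units, Height h = 17 units
Formula: V = pi * r^2 * h
r^2 = 25
V = pi * 25 * 17
V = 425 * pi
V = 1335.18
1335.18 units^3


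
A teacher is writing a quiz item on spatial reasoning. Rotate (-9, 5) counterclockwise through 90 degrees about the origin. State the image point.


Transformation: rotation about the origin
Original point: (-9, 5)
Rule for 90 deg counterclockwise: (x, y) -> (-y, x)
Apply: (-9, 5) -> (-5, -9)
(-5, -9)


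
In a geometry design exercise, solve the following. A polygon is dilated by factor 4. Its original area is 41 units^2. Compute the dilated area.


Linear scale factor k = 4
Original area = 41 units^2
Rule: under a linear scaling by k, areas scale by k^2.
k^2 = 4^2 = 16
New area = 41 * 16
New area = 656
656 units^2


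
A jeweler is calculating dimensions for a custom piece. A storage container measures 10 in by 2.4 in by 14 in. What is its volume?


Shape: rectangular prism
l = 10 in, w = 2.4 in, h = 14 in
Formula: V = l * w * h
V = 10 * 2.4 * 14
V = 24 * 14
V = 336
336 in^3


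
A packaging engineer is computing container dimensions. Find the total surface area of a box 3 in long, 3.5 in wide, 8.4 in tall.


Shape: rectangular prism
l = 3 in, w = 3.5 in, h = 8.4 in
Formula: SA = 2(lw + lh + wh)
lw = 10.5, lh = 25.2, wh = 29.4
lw + lh + wh = 65.1
SA = 2 * 65.1
SA = 130.2
130.2 in^2


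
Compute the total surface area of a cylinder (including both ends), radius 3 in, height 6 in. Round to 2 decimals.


Shape: closed cylinder
Radius r = 3 in, Height h = 6 in
Formula: SA = 2*pi*r^2 + 2*pi*r*h = 2*pi*r*(r + h)
r + h = 9
2 * r * (r + h) = 2 * 3 * 9 = 54
SA = 54 * pi
SA = 169.65
169.65 in^2


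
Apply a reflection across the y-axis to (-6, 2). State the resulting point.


Transformation: reflection
Original point: (-6, 2)
Rule for reflection over the y-axis: (x, y) -> (-x, y)
Apply: (-6, 2) -> (6, 2)
(6, 2)


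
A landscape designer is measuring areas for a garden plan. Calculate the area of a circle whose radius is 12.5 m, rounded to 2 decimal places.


Shape: circle
Radius r = 12.5 m
Formula: A = pi * r^2
r^2 = 12.5^2 = 156.25
A = pi * 156.25
A = 490.87
490.87 m^2


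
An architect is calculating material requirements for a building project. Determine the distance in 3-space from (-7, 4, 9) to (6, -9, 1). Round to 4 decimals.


3D distance between two points
P1 = (-7, 4, 9), P2 = (6, -9, 1)
Formula: d = sqrt((x2-x1)^2 + (y2-y1)^2 + (z2-z1)^2)
dx = 6 - -7 = 13
dy = -9 - 4 = -13
dz = 1 - 9 = -8
dx^2 + dy^2 + dz^2 = 169 + 169 + 64 = 402
d = sqrt(402)
d = 20.0499
20.0499 units


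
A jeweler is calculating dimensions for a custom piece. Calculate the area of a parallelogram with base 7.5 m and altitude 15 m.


Shape: parallelogram
Base b = 7.5 m, Height h = 15 m
Formula: A = b * h
A = 7.5 * 15
A = 112.5
112.5 m^2


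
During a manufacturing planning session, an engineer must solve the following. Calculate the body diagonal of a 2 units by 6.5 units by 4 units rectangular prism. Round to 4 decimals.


Shape: rectangular box (space diagonal)
l = 2 units, w = 6.5 units, h = 4 units
Visualize: the diagonal of the base, then a right triangle with that diagonal and the height.
Formula: d = sqrt(l^2 + w^2 + h^2)
l^2 + w^2 + h^2 = 4 + 42.25 + 16 = 62.25
d = sqrt(62.25)
d = 7.8899
7.8899 units


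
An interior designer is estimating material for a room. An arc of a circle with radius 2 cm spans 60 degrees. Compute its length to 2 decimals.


Shape: circular arc
Radius r = 2 cm, Angle = 60 degrees
Formula: L = (angle/360) * 2 * pi * r
2 * pi * r = 4 * pi
L = (60/360) * 4 * pi
L = 0.666667 * pi
L = 2.09
2.09 cm


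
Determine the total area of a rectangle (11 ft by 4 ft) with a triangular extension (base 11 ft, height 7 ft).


Composite shape: rectangle + triangle
Rectangle area = 11 * 4 = 44
Triangle area = 0.5 * 11 * 7 = 38.5
Total = 44 + 38.5
Total = 82.5
82.5 ft^2


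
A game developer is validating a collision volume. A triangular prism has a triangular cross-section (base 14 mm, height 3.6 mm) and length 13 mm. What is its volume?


Shape: triangular prism
Triangle base = 14 mm, triangle height = 3.6 mm, prism length L = 13 mm
Formula: V = (1/2 * b * h_tri) * L
Cross-section area = 0.5 * 14 * 3.6 = 25.2
V = 25.2 * 13
V = 327.6
327.6 mm^3


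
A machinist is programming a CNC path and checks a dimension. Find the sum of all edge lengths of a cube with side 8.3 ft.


Shape: cube
Side s = 8.3 ft
A cube has 12 edges, all equal.
Formula: total edge length = 12 * s
Total = 12 * 8.3
Total = 99.6
99.6 ft


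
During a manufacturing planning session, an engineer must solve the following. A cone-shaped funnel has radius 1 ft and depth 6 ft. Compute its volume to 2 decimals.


Shape: cone
Radius r = 1 ft, Height h = 6 ft
Formula: V = (1/3) * pi * r^2 * h
r^2 = 1
pi * r^2 * h = pi * 1 * 6 = 6 * pi
V = 6 * pi / 3
V = 6.28
6.28 ft^3


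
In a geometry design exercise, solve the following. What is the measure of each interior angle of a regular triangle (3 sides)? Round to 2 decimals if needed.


Shape: regular triangle (3 sides)
Formula: interior angle = (n - 2) * 180 / n
(n - 2) = 1
(n - 2) * 180 = 180
angle = 180 / 3
angle = 60
60 degrees
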